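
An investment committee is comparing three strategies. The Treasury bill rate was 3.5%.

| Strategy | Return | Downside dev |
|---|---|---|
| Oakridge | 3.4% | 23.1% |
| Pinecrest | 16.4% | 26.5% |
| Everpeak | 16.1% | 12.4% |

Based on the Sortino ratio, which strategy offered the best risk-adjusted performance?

Everpeak

Oakridge: Sortino ratio = (3.4% − 3.5%) / 23.1% = -0.004
Pinecrest: Sortino ratio = (16.4% − 3.5%) / 26.5% = 0.487
Everpeak: Sortino ratio = (16.1% − 3.5%) / 12.4% = 1.016
Highest: Everpeak (1.016).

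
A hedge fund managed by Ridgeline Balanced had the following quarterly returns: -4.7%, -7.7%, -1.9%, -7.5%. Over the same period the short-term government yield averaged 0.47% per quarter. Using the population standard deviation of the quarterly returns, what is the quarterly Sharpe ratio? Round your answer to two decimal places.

r̄ = (-4.7 − 7.7 − 1.9 − 7.5) / 4 = -5.4500%
Population σ = √[Σ(r − r̄)² / 4] = √[22.4300 / 4] = √5.6075 = 2.3680%
Sharpe = (r̄ − rf) / σ = (-5.4500 − 0.47) / 2.3680 = -5.9200 / 2.3680 = -2.5000

-2.50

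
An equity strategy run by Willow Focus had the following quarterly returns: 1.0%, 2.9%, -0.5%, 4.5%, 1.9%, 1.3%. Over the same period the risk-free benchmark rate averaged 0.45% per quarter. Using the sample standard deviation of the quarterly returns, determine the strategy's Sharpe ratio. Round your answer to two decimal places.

r̄ = (1 + 2.9 − 0.5 + 4.5 + 1.9 + 1.3) / 6 = 1.8500%
Sample std dev = √[14.6750 / 5] = 1.7132%
Sharpe = (r̄ − rf) / σ = (1.8500 − 0.45) / 1.7132 = 1.4000 / 1.7132 = 0.8172

0.82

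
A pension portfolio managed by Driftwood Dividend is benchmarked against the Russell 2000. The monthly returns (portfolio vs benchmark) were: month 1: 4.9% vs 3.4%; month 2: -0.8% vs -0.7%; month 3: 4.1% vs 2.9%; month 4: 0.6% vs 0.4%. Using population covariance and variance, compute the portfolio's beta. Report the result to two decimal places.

1.39

r̄p = 2.2000%,  r̄m = 1.5000%
Cov = Σ(rp − r̄p)(rm − r̄m) / 4 = 4.0375
Var(rm) = Σ(rm − r̄m)² / 4 = 2.9050
β = Cov / Var = 4.0375 / 2.9050 = 1.3898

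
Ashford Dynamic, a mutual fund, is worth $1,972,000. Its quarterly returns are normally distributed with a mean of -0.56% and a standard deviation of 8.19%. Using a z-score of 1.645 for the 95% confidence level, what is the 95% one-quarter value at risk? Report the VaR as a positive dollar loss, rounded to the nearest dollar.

$276,722

Return at the 95% tail: μ − z·σ = -0.56% − 1.645 × 8.19% = -0.56 − 13.47255 = -14.03255%
VaR = −(-14.03255%) × $1,972,000 = 14.03255% × $1,972,000 = $276,722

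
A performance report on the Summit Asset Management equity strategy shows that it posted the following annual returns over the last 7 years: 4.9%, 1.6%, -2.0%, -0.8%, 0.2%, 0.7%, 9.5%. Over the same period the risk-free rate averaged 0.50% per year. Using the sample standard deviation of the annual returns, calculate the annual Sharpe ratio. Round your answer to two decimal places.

r̄ = (4.9 + 1.6 − 2 − 0.8 + 0.2 + 0.7 + 9.5) / 7 = 2.0143%
Σ(r − r̄)² = (4.9 − 2.0143)² + (1.6 − 2.0143)² + … = 93.5886
sample σ = √(93.5886 / 6) = √15.5981 = 3.9494%
Sharpe = (r̄ − rf) / σ = (2.0143 − 0.5) / 3.9494 = 1.5143 / 3.9494 = 0.3834

0.38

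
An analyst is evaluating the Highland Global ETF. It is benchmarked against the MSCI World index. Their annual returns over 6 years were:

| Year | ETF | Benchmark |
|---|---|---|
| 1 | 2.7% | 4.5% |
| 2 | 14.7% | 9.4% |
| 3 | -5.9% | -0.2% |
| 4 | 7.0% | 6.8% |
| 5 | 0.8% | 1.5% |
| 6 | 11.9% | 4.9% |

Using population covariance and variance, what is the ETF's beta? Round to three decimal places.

r̄p = 5.2000%,  r̄m = 4.4833%
Cov = Σ(rp − r̄p)(rm − r̄m) / 6 = 19.7900
Var(rm) = Σ(rm − r̄m)² / 6 = 10.0914
β = Cov / Var = 19.7900 / 10.0914 = 1.9611

1.961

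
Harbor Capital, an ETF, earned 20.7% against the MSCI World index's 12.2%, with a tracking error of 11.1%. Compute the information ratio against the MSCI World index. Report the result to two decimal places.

0.77

IR = (Rp − Rb) / TE = (20.7% − 12.2%) / 11.1% = 8.50% / 11.1% = 0.7658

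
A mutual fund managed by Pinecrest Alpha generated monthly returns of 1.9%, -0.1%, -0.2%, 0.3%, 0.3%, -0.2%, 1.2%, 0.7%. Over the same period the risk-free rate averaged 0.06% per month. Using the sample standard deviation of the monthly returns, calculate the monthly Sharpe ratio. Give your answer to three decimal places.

r̄ = (1.9 − 0.1 − 0.2 + 0.3 + 0.3 − 0.2 + 1.2 + 0.7) / 8 = 3.90 / 8 = 0.4875%
Sample σ = √[Σ(r − r̄)² / 7] = √[3.9088 / 7] = √0.5584 = 0.7473%
Sharpe = (r̄ − rf) / σ = (0.4875 − 0.06) / 0.7473 = 0.4275 / 0.7473 = 0.5721

0.572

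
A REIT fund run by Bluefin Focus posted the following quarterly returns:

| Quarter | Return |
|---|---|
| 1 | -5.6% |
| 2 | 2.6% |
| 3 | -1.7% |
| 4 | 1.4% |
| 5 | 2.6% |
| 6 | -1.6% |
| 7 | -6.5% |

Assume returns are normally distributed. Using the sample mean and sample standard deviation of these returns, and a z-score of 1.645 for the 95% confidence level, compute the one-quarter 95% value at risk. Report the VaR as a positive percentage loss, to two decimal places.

μ = (-5.6 + 2.6 − 1.7 + 1.4 + 2.6 − 1.6 − 6.5) / 7 = -1.2571%
Sample std dev = √[83.4771 / 6] = 3.7300%
VaR = −(μ − z·σ) = −(-1.2571 − 1.645 × 3.7300) = −(-7.3930) = 7.3930%

7.39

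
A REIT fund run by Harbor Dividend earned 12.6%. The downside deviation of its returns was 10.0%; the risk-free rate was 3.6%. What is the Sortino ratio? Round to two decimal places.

Sortino = (Rp − Rf) / σd = (12.6% − 3.6%) / 10.0% = 9.00% / 10.0% = 0.9000

0.90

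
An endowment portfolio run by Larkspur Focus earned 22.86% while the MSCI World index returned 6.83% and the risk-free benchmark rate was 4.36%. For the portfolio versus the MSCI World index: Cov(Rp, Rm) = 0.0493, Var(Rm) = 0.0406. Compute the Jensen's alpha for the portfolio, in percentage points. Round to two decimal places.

15.50

β = Cov / Var = 0.0493 / 0.0406 = 1.2143
E[R] = Rf + β(Rm − Rf) = 4.36% + 1.2143 × (6.83% − 4.36%) = 7.3593%
α = Rp − E[R] = 22.86% − 7.3593% = 15.5007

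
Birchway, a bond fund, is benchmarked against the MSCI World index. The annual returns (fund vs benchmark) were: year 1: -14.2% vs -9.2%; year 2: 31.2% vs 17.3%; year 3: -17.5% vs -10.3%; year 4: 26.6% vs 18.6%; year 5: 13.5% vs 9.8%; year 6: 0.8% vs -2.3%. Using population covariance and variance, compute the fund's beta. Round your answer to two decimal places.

1.56

r̄p = 6.7333%,  r̄m = 3.9833%
Cov = Σ(rp − r̄p)(rm − r̄m) / 6 = 219.1572
Var(rm) = Σ(rm − r̄m)² / 6 = 140.3514
β = Cov / Var = 219.1572 / 140.3514 = 1.5615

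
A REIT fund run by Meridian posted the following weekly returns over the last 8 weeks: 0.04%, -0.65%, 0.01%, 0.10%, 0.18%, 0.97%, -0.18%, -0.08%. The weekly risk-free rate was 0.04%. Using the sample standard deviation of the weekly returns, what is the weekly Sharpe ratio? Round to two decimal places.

μ = (0.04 − 0.65 + 0.01 + 0.1 + 0.18 + 0.97 − 0.18 − 0.08) / 8 = 0.0488%
Σ(r − μ)² = (0.04 − 0.0488)² + (-0.65 − 0.0488)² + (0.01 − 0.0488)² + … = 1.4273
sample σ = √(1.4273 / 7) = √0.2039 = 0.4516%
Sharpe = (μ − rf) / σ = (0.0488 − 0.04) / 0.4516 = 0.0088 / 0.4516 = 0.0195

0.02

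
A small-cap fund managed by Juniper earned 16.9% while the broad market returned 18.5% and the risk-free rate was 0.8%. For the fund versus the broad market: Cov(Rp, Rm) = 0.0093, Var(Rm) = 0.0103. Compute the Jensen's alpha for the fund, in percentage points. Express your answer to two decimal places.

β = Cov / Var = 0.0093 / 0.0103 = 0.9029
E[R] = Rf + β(Rm − Rf) = 0.8% + 0.9029 × (18.5% − 0.8%) = 16.7813%
α = Rp − E[R] = 16.9% − 16.7813% = 0.1187

0.12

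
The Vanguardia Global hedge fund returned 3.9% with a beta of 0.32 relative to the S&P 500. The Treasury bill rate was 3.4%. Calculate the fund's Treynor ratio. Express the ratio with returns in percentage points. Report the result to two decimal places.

Treynor = (Rp − Rf) / β = (3.9% − 3.4%) / 0.32 = 0.50 / 0.32 = 1.5625

1.56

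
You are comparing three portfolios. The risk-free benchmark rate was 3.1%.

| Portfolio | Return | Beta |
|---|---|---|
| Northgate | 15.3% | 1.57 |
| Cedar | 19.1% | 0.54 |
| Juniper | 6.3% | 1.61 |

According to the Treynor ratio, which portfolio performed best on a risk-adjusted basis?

Cedar

Northgate: Treynor = (15.3% − 3.1%) / 1.57 = 7.771
Cedar: Treynor = (19.1% − 3.1%) / 0.54 = 29.630
Juniper: Treynor = (6.3% − 3.1%) / 1.61 = 1.988
Highest: Cedar (29.630).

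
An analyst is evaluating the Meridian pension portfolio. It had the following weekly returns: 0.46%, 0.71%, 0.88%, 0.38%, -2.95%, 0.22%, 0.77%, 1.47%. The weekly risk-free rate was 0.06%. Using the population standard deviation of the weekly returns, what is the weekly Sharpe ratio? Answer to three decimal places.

0.145

μ = (0.46 + 0.71 + 0.88 + 0.38 − 2.95 + 0.22 + 0.77 + 1.47) / 8 = 1.940 / 8 = 0.2425%
Σ(r − μ)² = 12.6688; population σ = √(12.6688/8) = 1.2584%
Sharpe = (μ − rf) / σ = (0.2425 − 0.06) / 1.2584 = 0.1825 / 1.2584 = 0.1450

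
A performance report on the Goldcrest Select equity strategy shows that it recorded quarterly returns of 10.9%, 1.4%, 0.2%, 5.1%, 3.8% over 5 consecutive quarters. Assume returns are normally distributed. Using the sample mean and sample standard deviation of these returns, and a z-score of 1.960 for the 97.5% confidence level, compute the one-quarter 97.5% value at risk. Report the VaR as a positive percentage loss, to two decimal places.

r̄ = (10.9 + 1.4 + 0.2 + 5.1 + 3.8) / 5 = 4.2800%
Σ(r − r̄)² = (10.9 − 4.2800)² + (1.4 − 4.2800)² + (0.2 − 4.2800)² + … = 69.6680
σ = √[69.6680 / 4] = 4.1734%
VaR = −(r̄ − z·σ) = −(4.2800 − 1.960 × 4.1734) = −(-3.8999) = 3.8999%

3.90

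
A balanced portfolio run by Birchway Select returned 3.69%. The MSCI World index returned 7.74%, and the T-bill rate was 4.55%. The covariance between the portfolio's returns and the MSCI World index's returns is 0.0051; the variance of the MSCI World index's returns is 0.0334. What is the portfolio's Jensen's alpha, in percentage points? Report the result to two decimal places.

-1.35

β = Cov / Var = 0.0051 / 0.0334 = 0.1527
E[R] = Rf + β(Rm − Rf) = 4.55% + 0.1527 × (7.74% − 4.55%) = 5.0371%
α = Rp − E[R] = 3.69% − 5.0371% = -1.3471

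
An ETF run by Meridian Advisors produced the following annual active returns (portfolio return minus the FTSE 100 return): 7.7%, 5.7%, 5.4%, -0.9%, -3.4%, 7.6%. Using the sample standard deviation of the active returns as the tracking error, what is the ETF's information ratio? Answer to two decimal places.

μ = (7.7 + 5.7 + 5.4 − 0.9 − 3.4 + 7.6) / 6 = 3.6833%
Sample std dev = √[109.6683 / 5] = 4.6833%
IR = μ / tracking error = 3.6833 / 4.6833 = 0.7865

0.79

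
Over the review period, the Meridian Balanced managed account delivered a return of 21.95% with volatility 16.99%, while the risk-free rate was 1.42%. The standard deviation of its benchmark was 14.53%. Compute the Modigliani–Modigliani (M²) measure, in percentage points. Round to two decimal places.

Sharpe = (Rp − Rf) / σp = (21.95% − 1.42%) / 16.99% = 1.2084
M² = Rf + Sharpe × σm = 1.42% + 1.2084 × 14.53% = 18.9781%

18.98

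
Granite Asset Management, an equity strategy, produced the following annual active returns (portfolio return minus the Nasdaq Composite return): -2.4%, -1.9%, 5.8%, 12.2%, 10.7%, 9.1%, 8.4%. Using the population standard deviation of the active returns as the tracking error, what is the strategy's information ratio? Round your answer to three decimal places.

r̄ = (-2.4 − 1.9 + 5.8 + 12.2 + 10.7 + 9.1 + 8.4) / 7 = 41.90 / 7 = 5.9857%
Population std dev = √[208.9086 / 7] = 5.4630%
IR = r̄ / tracking error = 5.9857 / 5.4630 = 1.0957

1.096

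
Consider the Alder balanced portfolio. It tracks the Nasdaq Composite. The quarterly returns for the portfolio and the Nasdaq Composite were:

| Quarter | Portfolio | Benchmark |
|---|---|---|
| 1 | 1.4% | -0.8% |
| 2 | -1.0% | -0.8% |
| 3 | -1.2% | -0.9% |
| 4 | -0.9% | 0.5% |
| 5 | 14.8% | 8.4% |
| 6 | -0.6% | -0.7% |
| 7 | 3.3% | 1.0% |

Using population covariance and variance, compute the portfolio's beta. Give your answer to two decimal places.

r̄p = 2.2571%,  r̄m = 0.9571%
Cov = Σ(rp − r̄p)(rm − r̄m) / 7 = 16.1753
Var(rm) = Σ(rm − r̄m)² / 7 = 9.7110
β = Cov / Var = 16.1753 / 9.7110 = 1.6657

1.67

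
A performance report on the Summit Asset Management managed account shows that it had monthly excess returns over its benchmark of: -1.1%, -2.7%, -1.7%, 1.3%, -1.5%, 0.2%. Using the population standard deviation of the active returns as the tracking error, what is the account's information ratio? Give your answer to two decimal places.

r̄ = (-1.1 − 2.7 − 1.7 + 1.3 − 1.5 + 0.2) / 6 = -5.50 / 6 = -0.9167%
Σ(r − r̄)² = (-1.1 − (-0.9167))² + (-2.7 − (-0.9167))² + (-1.7 − (-0.9167))² + … = 10.3283
σ = √[10.3283 / 6] = 1.3120%
IR = r̄ / tracking error = -0.9167 / 1.3120 = -0.6987

-0.70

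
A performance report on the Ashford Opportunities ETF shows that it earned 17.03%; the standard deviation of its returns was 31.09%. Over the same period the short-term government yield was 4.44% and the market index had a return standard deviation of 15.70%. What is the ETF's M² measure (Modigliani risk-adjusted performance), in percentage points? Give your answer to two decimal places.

10.80

Sharpe = (Rp − Rf) / σp = (17.03% − 4.44%) / 31.09% = 0.4050
M² = Rf + Sharpe × σm = 4.44% + 0.4050 × 15.70% = 10.7985%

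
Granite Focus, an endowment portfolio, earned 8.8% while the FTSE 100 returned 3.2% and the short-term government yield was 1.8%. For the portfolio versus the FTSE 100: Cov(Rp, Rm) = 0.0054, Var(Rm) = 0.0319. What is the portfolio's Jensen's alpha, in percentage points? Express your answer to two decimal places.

6.76

β = Cov / Var = 0.0054 / 0.0319 = 0.1693
E[R] = Rf + β(Rm − Rf) = 1.8% + 0.1693 × (3.2% − 1.8%) = 2.0370%
α = Rp − E[R] = 8.8% − 2.0370% = 6.7630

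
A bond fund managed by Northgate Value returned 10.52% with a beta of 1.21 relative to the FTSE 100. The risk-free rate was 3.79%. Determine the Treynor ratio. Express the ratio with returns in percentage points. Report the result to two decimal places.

5.56

Treynor = (Rp − Rf) / β = (10.52% − 3.79%) / 1.21 = 6.73 / 1.21 = 5.5620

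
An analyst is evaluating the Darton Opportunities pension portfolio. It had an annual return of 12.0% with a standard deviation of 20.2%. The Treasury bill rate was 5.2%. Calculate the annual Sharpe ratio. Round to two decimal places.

Sharpe = (Rp − Rf) / σp = (12.0% − 5.2%) / 20.2% = 6.80% / 20.2% = 0.3366

0.34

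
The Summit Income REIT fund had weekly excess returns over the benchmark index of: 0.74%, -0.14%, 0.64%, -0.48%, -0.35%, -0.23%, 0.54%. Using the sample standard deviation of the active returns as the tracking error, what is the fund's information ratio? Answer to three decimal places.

0.199

r̄ = (0.74 − 0.14 + 0.64 − 0.48 − 0.35 − 0.23 + 0.54) / 7 = 0.720 / 7 = 0.1029%
Sample σ = √[Σ(r − r̄)² / 6] = √[1.6001 / 6] = √0.2667 = 0.5164%
IR = r̄ / tracking error = 0.1029 / 0.5164 = 0.1993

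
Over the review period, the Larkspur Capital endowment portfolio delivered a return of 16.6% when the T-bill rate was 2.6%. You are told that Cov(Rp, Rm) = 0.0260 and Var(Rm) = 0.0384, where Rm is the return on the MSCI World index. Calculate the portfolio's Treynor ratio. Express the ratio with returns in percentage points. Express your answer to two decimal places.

β = Cov / Var = 0.0260 / 0.0384 = 0.6771
Treynor = (Rp − Rf) / β = (16.6% − 2.6%) / 0.6771 = 14.00 / 0.6771 = 20.6764

20.68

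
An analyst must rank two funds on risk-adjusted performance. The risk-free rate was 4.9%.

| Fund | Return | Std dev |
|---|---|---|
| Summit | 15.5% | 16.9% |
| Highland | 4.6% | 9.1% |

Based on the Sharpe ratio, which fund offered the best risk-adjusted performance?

Summit

Summit: Sharpe ratio = (15.5% − 4.9%) / 16.9% = 0.627
Highland: Sharpe ratio = (4.6% − 4.9%) / 9.1% = -0.033
Highest: Summit (0.627).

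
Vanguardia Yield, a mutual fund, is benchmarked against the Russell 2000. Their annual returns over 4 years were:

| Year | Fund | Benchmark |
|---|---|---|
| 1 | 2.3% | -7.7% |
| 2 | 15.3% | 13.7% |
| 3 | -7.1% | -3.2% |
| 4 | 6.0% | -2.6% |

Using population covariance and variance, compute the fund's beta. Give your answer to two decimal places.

r̄p = 4.1250%,  r̄m = 0.0500%
Cov = Σ(rp − r̄p)(rm − r̄m) / 4 = 49.5488
Var(rm) = Σ(rm − r̄m)² / 4 = 65.9925
β = Cov / Var = 49.5488 / 65.9925 = 0.7508

0.75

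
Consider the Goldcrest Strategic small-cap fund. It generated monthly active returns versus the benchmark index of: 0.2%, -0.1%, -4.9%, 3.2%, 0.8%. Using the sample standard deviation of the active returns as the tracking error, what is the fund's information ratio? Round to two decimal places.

r̄ = (0.2 − 0.1 − 4.9 + 3.2 + 0.8) / 5 = -0.80 / 5 = -0.1600%
Sample std dev = √[34.8120 / 4] = 2.9501%
IR = r̄ / tracking error = -0.1600 / 2.9501 = -0.0542

-0.05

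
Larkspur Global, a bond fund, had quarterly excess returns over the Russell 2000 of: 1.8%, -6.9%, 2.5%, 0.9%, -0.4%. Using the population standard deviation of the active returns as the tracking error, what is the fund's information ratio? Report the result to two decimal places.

-0.12

Mean return μ = -2.10 / 5 = -0.4200%
Population std dev = √[57.1880 / 5] = 3.3820%
IR = μ / tracking error = -0.4200 / 3.3820 = -0.1242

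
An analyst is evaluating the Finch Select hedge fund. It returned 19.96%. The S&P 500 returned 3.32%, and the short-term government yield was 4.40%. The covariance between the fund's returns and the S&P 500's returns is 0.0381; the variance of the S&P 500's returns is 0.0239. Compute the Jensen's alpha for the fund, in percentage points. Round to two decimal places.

β = Cov / Var = 0.0381 / 0.0239 = 1.5941
E[R] = Rf + β(Rm − Rf) = 4.40% + 1.5941 × (3.32% − 4.40%) = 2.6784%
α = Rp − E[R] = 19.96% − 2.6784% = 17.2816

17.28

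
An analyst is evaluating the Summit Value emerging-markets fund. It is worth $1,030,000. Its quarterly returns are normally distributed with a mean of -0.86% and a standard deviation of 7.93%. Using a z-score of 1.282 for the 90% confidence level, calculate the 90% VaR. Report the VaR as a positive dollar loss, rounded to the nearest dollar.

$113,570

Return at the 90% tail: μ − z·σ = -0.86% − 1.282 × 7.93% = -0.86 − 10.16626 = -11.02626%
VaR = −(-11.02626%) × $1,030,000 = 11.02626% × $1,030,000 = $113,570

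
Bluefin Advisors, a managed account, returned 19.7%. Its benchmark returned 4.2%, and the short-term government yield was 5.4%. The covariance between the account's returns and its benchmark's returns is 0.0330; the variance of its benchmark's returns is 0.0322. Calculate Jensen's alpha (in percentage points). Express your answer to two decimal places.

15.53

β = Cov / Var = 0.0330 / 0.0322 = 1.0248
E[R] = Rf + β(Rm − Rf) = 5.4% + 1.0248 × (4.2% − 5.4%) = 4.1702%
α = Rp − E[R] = 19.7% − 4.1702% = 15.5298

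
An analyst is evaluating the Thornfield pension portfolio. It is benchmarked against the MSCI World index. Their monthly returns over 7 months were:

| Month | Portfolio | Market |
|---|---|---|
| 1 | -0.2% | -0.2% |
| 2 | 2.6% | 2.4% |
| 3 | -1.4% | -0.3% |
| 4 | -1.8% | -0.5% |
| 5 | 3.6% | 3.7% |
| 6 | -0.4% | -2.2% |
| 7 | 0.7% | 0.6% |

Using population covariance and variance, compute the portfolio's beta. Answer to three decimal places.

0.888

r̄p = 0.4429%,  r̄m = 0.5000%
Cov = Σ(rp − r̄p)(rm − r̄m) / 7 = 2.9529
Var(rm) = Σ(rm − r̄m)² / 7 = 3.3257
β = Cov / Var = 2.9529 / 3.3257 = 0.8879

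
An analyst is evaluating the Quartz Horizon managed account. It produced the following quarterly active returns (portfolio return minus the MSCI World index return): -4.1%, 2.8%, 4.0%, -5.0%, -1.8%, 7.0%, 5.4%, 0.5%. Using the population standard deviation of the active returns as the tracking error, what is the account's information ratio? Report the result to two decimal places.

Mean return μ = 8.80 / 8 = 1.1000%
Population std dev = √[137.6200 / 8] = 4.1476%
IR = μ / tracking error = 1.1000 / 4.1476 = 0.2652

0.27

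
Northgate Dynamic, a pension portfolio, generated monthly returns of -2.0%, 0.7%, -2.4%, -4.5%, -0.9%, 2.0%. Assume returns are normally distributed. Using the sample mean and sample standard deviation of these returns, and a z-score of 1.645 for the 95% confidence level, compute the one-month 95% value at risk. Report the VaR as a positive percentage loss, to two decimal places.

5.00

Mean return μ = -7.10 / 6 = -1.1833%
Σ(r − μ)² = (-2 − (-1.1833))² + (0.7 − (-1.1833))² + (-2.4 − (-1.1833))² + … = 26.9083
sample σ = √(26.9083 / 5) = √5.3817 = 2.3198%
VaR = −(μ − z·σ) = −(-1.1833 − 1.645 × 2.3198) = −(-4.9994) = 4.9994%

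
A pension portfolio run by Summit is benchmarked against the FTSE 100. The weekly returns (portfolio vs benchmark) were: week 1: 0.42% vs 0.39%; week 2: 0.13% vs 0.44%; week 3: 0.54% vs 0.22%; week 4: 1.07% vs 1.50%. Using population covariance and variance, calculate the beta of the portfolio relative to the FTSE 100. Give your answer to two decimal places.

r̄p = 0.5400%,  r̄m = 0.6375%
Cov = Σ(rp − r̄p)(rm − r̄m) / 4 = 0.1420
Var(rm) = Σ(rm − r̄m)² / 4 = 0.2546
β = Cov / Var = 0.1420 / 0.2546 = 0.5577

0.56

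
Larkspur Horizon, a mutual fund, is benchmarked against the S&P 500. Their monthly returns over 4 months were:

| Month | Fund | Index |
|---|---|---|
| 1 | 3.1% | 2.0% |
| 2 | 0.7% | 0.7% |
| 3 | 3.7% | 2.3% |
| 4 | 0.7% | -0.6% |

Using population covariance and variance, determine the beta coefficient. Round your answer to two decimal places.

1.09

r̄p = 2.0500%,  r̄m = 1.1000%
Cov = Σ(rp − r̄p)(rm − r̄m) / 4 = 1.4400
Var(rm) = Σ(rm − r̄m)² / 4 = 1.3250
β = Cov / Var = 1.4400 / 1.3250 = 1.0868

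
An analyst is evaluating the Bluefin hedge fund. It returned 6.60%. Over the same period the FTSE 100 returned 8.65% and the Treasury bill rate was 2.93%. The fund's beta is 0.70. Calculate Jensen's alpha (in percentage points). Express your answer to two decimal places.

CAPM expected return = Rf + β(Rm − Rf) = 2.93% + 0.70 × (8.65% − 2.93%) = 2.93 + 0.70 × 5.72 = 6.9340%
Jensen's α = Rp − E[R] = 6.60% − 6.9340% = -0.3340

-0.33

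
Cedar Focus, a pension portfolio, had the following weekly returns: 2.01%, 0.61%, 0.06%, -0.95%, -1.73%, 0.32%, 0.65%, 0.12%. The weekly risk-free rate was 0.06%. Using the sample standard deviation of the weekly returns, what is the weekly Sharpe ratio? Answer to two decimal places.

0.07

r̄ = (2.01 + 0.61 + 0.06 − 0.95 − 1.73 + 0.32 + 0.65 + 0.12) / 8 = 1.090 / 8 = 0.1363%
Sample std dev = √[8.7020 / 7] = 1.1150%
Sharpe = (r̄ − rf) / σ = (0.1363 − 0.06) / 1.1150 = 0.0763 / 1.1150 = 0.0684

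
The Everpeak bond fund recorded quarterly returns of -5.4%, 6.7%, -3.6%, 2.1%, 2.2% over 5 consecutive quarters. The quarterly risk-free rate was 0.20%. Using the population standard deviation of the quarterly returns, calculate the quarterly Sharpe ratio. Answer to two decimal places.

Mean return r̄ = 2.00 / 5 = 0.4000%
Σ(r − r̄)² = 95.4600; population σ = √(95.4600/5) = 4.3694%
Sharpe = (r̄ − rf) / σ = (0.4000 − 0.2) / 4.3694 = 0.2000 / 4.3694 = 0.0458

0.05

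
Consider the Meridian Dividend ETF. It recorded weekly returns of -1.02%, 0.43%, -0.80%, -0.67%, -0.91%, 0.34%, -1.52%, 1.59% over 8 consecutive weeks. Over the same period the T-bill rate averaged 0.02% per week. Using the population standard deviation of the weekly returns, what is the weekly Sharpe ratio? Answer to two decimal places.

r̄ = (-1.02 + 0.43 − 0.8 − 0.67 − 0.91 + 0.34 − 1.52 + 1.59) / 8 = -0.3200%
Σ(r − r̄)² = (-1.02 − (-0.3200))² + (0.43 − (-0.3200))² + (-0.8 − (-0.3200))² + … = 7.2772
population σ = √(7.2772 / 8) = √0.9097 = 0.9538%
Sharpe = (r̄ − rf) / σ = (-0.3200 − 0.02) / 0.9538 = -0.3400 / 0.9538 = -0.3565

-0.36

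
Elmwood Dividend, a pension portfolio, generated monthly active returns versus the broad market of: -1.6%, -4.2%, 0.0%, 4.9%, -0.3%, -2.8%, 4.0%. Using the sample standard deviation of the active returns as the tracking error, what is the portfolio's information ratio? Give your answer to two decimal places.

0.00

r̄ = (-1.6 − 4.2 + 0 + 4.9 − 0.3 − 2.8 + 4) / 7 = 0.0000%
Σ(r − r̄)² = (-1.6 − 0.0000)² + (-4.2 − 0.0000)² + (0 − 0.0000)² + … = 68.1400
σ = √[68.1400 / 6] = 3.3700%
IR = r̄ / tracking error = 0.0000 / 3.3700 = 0.0000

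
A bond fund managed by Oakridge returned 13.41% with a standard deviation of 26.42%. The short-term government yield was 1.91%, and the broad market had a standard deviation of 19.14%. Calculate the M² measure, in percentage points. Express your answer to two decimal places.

10.24

Sharpe = (Rp − Rf) / σp = (13.41% − 1.91%) / 26.42% = 0.4353
M² = Rf + Sharpe × σm = 1.91% + 0.4353 × 19.14% = 10.2416%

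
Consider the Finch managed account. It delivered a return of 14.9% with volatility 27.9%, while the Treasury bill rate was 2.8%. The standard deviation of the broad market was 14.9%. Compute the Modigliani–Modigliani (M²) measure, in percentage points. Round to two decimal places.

9.26

Sharpe = (Rp − Rf) / σp = (14.9% − 2.8%) / 27.9% = 0.4337
M² = Rf + Sharpe × σm = 2.8% + 0.4337 × 14.9% = 9.2621%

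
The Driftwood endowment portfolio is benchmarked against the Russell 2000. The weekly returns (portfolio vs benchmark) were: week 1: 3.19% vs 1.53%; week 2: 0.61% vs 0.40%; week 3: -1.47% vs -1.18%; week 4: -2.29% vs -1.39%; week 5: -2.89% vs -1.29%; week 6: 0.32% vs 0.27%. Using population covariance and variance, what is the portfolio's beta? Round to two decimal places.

r̄p = -0.4217%,  r̄m = -0.2767%
Cov = Σ(rp − r̄p)(rm − r̄m) / 6 = 2.1928
Var(rm) = Σ(rm − r̄m)² / 6 = 1.1839
β = Cov / Var = 2.1928 / 1.1839 = 1.8522

1.85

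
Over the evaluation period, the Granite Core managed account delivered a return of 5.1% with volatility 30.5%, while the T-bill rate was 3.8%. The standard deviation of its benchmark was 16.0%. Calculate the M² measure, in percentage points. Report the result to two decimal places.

Sharpe = (Rp − Rf) / σp = (5.1% − 3.8%) / 30.5% = 0.0426
M² = Rf + Sharpe × σm = 3.8% + 0.0426 × 16.0% = 4.4816%

4.48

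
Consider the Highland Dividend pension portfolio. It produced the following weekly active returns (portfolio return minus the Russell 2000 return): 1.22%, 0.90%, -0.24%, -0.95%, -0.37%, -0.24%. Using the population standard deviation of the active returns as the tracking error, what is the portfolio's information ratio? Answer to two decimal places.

0.07

r̄ = (1.22 + 0.9 − 0.24 − 0.95 − 0.37 − 0.24) / 6 = 0.320 / 6 = 0.0533%
Population σ = √[Σ(r − r̄)² / 6] = √[3.4359 / 6] = √0.5727 = 0.7568%
IR = r̄ / tracking error = 0.0533 / 0.7568 = 0.0704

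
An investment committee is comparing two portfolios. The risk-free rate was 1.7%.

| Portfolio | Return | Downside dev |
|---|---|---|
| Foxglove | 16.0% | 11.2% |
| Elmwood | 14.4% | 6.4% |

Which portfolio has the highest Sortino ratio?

Foxglove: Sortino ratio = (16.0% − 1.7%) / 11.2% = 1.277
Elmwood: Sortino ratio = (14.4% − 1.7%) / 6.4% = 1.984
Highest: Elmwood (1.984).

Elmwood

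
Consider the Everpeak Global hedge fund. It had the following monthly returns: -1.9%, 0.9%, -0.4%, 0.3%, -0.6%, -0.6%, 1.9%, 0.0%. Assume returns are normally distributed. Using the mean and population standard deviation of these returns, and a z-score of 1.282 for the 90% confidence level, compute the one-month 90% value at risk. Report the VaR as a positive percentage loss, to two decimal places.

r̄ = (-1.9 + 0.9 − 0.4 + 0.3 − 0.6 − 0.6 + 1.9 + 0) / 8 = -0.0500%
Σ(r − r̄)² = (-1.9 − (-0.0500))² + (0.9 − (-0.0500))² + … = 8.9800
population σ = √(8.9800 / 8) = √1.1225 = 1.0595%
VaR = −(r̄ − z·σ) = −(-0.0500 − 1.282 × 1.0595) = −(-1.4083) = 1.4083%

1.41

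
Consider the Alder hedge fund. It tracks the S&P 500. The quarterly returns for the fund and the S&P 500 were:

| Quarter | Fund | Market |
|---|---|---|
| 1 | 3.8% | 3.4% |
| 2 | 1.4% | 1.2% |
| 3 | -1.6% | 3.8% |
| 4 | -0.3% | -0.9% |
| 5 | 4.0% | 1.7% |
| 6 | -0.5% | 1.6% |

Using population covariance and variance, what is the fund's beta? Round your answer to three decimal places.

0.179

r̄p = 1.1333%,  r̄m = 1.8000%
Cov = Σ(rp − r̄p)(rm − r̄m) / 6 = 0.4250
Var(rm) = Σ(rm − r̄m)² / 6 = 2.3767
β = Cov / Var = 0.4250 / 2.3767 = 0.1788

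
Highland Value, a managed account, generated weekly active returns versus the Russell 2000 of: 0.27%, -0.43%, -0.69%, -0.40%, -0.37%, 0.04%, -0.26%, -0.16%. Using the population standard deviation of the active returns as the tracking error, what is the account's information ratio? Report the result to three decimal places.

μ = (0.27 − 0.43 − 0.69 − 0.4 − 0.37 + 0.04 − 0.26 − 0.16) / 8 = -0.2500%
Σ(r − μ)² = (0.27 − (-0.2500))² + (-0.43 − (-0.2500))² + (-0.69 − (-0.2500))² + … = 0.6256
population σ = √(0.6256 / 8) = √0.0782 = 0.2796%
IR = μ / tracking error = -0.2500 / 0.2796 = -0.8941

-0.894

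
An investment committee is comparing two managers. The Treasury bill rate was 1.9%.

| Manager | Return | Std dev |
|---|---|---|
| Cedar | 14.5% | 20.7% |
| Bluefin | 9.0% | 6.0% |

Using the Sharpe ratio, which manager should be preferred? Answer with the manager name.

Cedar: Sharpe ratio = (14.5% − 1.9%) / 20.7% = 0.609
Bluefin: Sharpe ratio = (9.0% − 1.9%) / 6.0% = 1.183
Highest: Bluefin (1.183).

Bluefin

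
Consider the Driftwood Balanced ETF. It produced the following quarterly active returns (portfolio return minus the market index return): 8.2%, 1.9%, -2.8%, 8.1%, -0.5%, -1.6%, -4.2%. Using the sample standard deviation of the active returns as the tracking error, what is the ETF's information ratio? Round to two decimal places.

0.26

μ = (8.2 + 1.9 − 2.8 + 8.1 − 0.5 − 1.6 − 4.2) / 7 = 1.3000%
Sample std dev = √[152.9200 / 6] = 5.0484%
IR = μ / tracking error = 1.3000 / 5.0484 = 0.2575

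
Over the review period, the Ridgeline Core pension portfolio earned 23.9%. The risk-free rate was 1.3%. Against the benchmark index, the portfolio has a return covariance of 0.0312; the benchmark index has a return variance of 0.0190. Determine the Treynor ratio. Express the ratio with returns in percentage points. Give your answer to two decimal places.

β = Cov / Var = 0.0312 / 0.0190 = 1.6421
Treynor = (Rp − Rf) / β = (23.9% − 1.3%) / 1.6421 = 22.60 / 1.6421 = 13.7629

13.76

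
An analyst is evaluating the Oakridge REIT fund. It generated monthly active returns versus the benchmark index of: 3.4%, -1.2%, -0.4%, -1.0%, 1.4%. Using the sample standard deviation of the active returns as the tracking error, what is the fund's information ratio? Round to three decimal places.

0.226

Mean return μ = 2.20 / 5 = 0.4400%
Sample σ = √[Σ(r − μ)² / 4] = √[15.1520 / 4] = √3.7880 = 1.9463%
IR = μ / tracking error = 0.4400 / 1.9463 = 0.2261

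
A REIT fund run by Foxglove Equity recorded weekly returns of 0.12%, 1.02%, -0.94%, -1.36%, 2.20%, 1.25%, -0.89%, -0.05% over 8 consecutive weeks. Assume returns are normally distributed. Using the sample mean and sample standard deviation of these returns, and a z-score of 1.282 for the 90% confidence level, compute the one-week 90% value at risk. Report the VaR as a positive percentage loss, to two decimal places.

1.42

μ = (0.12 + 1.02 − 0.94 − 1.36 + 2.2 + 1.25 − 0.89 − 0.05) / 8 = 0.1688%
Σ(r − μ)² = (0.12 − 0.1688)² + (1.02 − 0.1688)² + (-0.94 − 0.1688)² + … = 10.7573
sample σ = √(10.7573 / 7) = √1.5368 = 1.2397%
VaR = −(μ − z·σ) = −(0.1688 − 1.282 × 1.2397) = −(-1.4205) = 1.4205%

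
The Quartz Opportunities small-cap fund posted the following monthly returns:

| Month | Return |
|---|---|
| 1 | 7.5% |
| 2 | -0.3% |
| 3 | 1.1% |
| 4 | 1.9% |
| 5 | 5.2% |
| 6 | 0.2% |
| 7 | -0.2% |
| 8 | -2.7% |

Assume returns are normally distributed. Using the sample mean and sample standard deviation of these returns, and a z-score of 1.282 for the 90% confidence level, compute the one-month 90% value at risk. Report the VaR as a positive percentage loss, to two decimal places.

Mean return r̄ = 12.70 / 8 = 1.5875%
Σ(r − r̄)² = (7.5 − 1.5875)² + (-0.3 − 1.5875)² + … = 75.4088
σ = √[75.4088 / 7] = 3.2822%
VaR = −(r̄ − z·σ) = −(1.5875 − 1.282 × 3.2822) = −(-2.6203) = 2.6203%

2.62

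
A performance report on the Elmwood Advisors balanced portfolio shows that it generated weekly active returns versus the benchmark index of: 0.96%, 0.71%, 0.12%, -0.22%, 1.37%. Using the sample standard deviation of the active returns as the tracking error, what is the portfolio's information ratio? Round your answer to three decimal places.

Mean return r̄ = 2.940 / 5 = 0.5880%
Sample std dev = √[1.6367 / 4] = 0.6397%
IR = r̄ / tracking error = 0.5880 / 0.6397 = 0.9192

0.919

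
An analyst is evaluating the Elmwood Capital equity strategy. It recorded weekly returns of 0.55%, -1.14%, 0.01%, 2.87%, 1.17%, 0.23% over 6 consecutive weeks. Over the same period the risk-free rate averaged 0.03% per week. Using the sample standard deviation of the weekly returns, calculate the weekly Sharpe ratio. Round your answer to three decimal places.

μ = (0.55 − 1.14 + 0.01 + 2.87 + 1.17 + 0.23) / 6 = 0.6150%
Sample std dev = √[8.9916 / 5] = 1.3410%
Sharpe = (μ − rf) / σ = (0.6150 − 0.03) / 1.3410 = 0.5850 / 1.3410 = 0.4362

0.436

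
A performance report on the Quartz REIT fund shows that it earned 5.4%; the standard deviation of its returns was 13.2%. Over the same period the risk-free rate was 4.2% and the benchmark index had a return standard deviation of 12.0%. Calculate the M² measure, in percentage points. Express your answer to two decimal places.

Sharpe = (Rp − Rf) / σp = (5.4% − 4.2%) / 13.2% = 0.0909
M² = Rf + Sharpe × σm = 4.2% + 0.0909 × 12.0% = 5.2908%

5.29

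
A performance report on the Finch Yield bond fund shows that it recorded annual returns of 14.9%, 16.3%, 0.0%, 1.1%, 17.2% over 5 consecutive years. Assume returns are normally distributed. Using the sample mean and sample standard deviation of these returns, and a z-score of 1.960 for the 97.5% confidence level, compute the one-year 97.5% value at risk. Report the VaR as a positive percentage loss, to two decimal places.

6.92

r̄ = (14.9 + 16.3 + 0 + 1.1 + 17.2) / 5 = 49.50 / 5 = 9.9000%
Σ(r − r̄)² = (14.9 − 9.9000)² + (16.3 − 9.9000)² + (0 − 9.9000)² + … = 294.7000
σ = √[294.7000 / 4] = 8.5834%
VaR = −(r̄ − z·σ) = −(9.9000 − 1.960 × 8.5834) = −(-6.9235) = 6.9235%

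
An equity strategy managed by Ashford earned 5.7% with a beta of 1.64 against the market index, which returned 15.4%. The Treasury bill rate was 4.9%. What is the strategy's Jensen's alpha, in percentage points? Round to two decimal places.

-16.42

CAPM expected return = Rf + β(Rm − Rf) = 4.9% + 1.64 × (15.4% − 4.9%) = 4.9 + 1.64 × 10.50 = 22.1200%
Jensen's α = Rp − E[R] = 5.7% − 22.1200% = -16.4200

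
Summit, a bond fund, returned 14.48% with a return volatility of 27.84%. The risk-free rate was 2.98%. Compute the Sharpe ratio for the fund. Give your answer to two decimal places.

Sharpe = (Rp − Rf) / σp = (14.48% − 2.98%) / 27.84% = 11.50% / 27.84% = 0.4131

0.41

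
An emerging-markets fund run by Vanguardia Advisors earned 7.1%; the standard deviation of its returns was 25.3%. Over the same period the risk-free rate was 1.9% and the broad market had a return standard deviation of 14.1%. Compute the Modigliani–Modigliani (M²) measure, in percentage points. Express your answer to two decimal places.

4.80

Sharpe = (Rp − Rf) / σp = (7.1% − 1.9%) / 25.3% = 0.2055
M² = Rf + Sharpe × σm = 1.9% + 0.2055 × 14.1% = 4.7976%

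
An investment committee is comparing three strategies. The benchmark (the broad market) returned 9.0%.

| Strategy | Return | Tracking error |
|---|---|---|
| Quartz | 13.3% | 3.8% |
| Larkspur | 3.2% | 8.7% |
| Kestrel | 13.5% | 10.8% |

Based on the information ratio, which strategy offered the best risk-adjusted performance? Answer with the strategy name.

Quartz

Quartz: IR = (13.3% − 9.0%) / 3.8% = 1.132
Larkspur: IR = (3.2% − 9.0%) / 8.7% = -0.667
Kestrel: IR = (13.5% − 9.0%) / 10.8% = 0.417
Highest: Quartz (1.132).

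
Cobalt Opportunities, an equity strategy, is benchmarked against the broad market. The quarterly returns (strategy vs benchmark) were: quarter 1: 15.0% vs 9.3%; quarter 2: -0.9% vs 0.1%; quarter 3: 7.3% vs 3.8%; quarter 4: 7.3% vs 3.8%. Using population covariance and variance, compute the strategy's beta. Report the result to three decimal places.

1.691

r̄p = 7.1750%,  r̄m = 4.2500%
Cov = Σ(rp − r̄p)(rm − r̄m) / 4 = 18.2288
Var(rm) = Σ(rm − r̄m)² / 4 = 10.7825
β = Cov / Var = 18.2288 / 10.7825 = 1.6906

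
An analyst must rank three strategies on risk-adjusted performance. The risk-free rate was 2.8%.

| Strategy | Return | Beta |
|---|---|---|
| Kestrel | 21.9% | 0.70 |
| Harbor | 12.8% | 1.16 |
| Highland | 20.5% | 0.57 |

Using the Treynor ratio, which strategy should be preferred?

Highland

Kestrel: Treynor = (21.9% − 2.8%) / 0.70 = 27.286
Harbor: Treynor = (12.8% − 2.8%) / 1.16 = 8.621
Highland: Treynor = (20.5% − 2.8%) / 0.57 = 31.053
Highest: Highland (31.053).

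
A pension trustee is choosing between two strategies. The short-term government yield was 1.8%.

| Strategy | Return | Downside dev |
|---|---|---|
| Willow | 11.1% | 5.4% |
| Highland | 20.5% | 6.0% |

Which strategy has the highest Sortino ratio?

Willow: Sortino ratio = (11.1% − 1.8%) / 5.4% = 1.722
Highland: Sortino ratio = (20.5% − 1.8%) / 6.0% = 3.117
Highest: Highland (3.117).

Highland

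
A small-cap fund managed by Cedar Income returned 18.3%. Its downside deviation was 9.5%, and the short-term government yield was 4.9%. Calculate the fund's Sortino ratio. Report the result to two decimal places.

Sortino = (Rp − Rf) / σd = (18.3% − 4.9%) / 9.5% = 13.40% / 9.5% = 1.4105

1.41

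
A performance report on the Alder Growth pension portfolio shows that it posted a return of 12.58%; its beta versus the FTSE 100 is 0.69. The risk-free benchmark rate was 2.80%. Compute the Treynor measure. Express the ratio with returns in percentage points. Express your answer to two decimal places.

Treynor = (Rp − Rf) / β = (12.58% − 2.80%) / 0.69 = 9.78 / 0.69 = 14.1739

14.17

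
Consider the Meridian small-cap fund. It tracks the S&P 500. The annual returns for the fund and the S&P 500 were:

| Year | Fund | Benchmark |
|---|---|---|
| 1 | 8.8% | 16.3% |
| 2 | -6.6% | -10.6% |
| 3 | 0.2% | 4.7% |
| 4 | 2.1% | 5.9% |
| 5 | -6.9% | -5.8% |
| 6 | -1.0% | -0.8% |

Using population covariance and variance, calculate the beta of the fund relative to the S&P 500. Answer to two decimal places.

0.60

r̄p = -0.5667%,  r̄m = 1.6167%
Cov = Σ(rp − r̄p)(rm − r̄m) / 6 = 45.5078
Var(rm) = Σ(rm − r̄m)² / 6 = 75.5914
β = Cov / Var = 45.5078 / 75.5914 = 0.6020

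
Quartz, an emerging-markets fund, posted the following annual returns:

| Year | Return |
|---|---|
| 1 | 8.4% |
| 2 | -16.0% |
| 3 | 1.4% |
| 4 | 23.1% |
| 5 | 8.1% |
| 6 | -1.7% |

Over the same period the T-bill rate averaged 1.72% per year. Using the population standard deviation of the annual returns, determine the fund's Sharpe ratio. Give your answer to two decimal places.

μ = (8.4 − 16 + 1.4 + 23.1 + 8.1 − 1.7) / 6 = 23.30 / 6 = 3.8833%
Σ(r − μ)² = (8.4 − 3.8833)² + (-16 − 3.8833)² + (1.4 − 3.8833)² + … = 840.1483
σ = √[840.1483 / 6] = 11.8332%
Sharpe = (μ − rf) / σ = (3.8833 − 1.72) / 11.8332 = 2.1633 / 11.8332 = 0.1828

0.18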